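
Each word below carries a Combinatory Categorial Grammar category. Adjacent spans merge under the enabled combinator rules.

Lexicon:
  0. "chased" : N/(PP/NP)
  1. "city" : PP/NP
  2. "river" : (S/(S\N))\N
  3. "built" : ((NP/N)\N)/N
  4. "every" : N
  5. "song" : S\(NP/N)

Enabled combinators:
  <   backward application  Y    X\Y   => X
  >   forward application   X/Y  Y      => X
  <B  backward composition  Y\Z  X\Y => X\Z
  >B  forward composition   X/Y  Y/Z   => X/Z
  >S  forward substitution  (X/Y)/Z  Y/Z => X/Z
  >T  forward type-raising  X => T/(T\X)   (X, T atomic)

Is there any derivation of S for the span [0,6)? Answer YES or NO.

[0,6] S   >
  [0,3] S/(S\N)   <
    [0,2] N   >
      [0,1] "chased" : N/(PP/NP)
      [1,2] "city" : PP/NP
    [2,3] "river" : (S/(S\N))\N
  [3,6] S\N   <B
    [3,5] (NP/N)\N   >
      [3,4] "built" : ((NP/N)\N)/N
      [4,5] "every" : N
    [5,6] "song" : S\(NP/N)

YES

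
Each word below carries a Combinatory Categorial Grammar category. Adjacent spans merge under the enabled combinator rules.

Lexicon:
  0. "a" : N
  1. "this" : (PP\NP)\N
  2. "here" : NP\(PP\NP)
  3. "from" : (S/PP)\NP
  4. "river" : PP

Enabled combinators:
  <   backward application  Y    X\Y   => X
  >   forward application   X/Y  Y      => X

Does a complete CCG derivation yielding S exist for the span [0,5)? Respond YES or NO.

YES

[0,5] S   >
  [0,4] S/PP   <
    [0,3] NP   <
      [0,2] PP\NP   <
        [0,1] "a" : N
        [1,2] "this" : (PP\NP)\N
      [2,3] "here" : NP\(PP\NP)
    [3,4] "from" : (S/PP)\NP
  [4,5] "river" : PP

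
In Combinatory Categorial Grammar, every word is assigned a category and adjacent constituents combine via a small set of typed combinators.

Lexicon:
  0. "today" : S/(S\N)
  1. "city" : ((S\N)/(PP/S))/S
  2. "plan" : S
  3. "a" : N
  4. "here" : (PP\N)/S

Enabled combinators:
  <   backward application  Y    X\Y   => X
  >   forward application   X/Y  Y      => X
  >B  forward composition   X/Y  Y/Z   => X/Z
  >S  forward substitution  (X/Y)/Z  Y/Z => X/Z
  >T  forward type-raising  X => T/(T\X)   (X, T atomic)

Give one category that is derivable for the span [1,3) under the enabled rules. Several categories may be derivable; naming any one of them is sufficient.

(S\N)/(PP/S)

[0,5] S   >
  [0,1] "today" : S/(S\N)
  [1,5] S\N   >
    [1,3] (S\N)/(PP/S)   >
      [1,2] "city" : ((S\N)/(PP/S))/S
      [2,3] "plan" : S
    [3,5] PP/S   >B
      [3,4] PP/(PP\N)   >T
        [3,4] "a" : N
      [4,5] "here" : (PP\N)/S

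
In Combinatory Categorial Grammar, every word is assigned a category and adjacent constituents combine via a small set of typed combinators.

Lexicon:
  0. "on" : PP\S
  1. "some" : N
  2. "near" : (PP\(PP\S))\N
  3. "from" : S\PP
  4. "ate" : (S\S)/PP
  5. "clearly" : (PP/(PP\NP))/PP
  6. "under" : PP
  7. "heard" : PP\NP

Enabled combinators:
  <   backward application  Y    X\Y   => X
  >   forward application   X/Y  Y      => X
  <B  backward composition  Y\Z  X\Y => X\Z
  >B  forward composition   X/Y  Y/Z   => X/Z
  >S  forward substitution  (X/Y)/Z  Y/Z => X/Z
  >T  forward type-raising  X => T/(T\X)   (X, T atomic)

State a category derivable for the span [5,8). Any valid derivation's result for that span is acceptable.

PP

[0,8] S   <
  [0,3] PP   <
    [0,1] "on" : PP\S
    [1,3] PP\(PP\S)   <
      [1,2] "some" : N
      [2,3] "near" : (PP\(PP\S))\N
  [3,8] S\PP   <B
    [3,4] "from" : S\PP
    [4,8] S\S   >
      [4,5] "ate" : (S\S)/PP
      [5,8] PP   >
        [5,7] PP/(PP\NP)   >
          [5,6] "clearly" : (PP/(PP\NP))/PP
          [6,7] "under" : PP
        [7,8] "heard" : PP\NP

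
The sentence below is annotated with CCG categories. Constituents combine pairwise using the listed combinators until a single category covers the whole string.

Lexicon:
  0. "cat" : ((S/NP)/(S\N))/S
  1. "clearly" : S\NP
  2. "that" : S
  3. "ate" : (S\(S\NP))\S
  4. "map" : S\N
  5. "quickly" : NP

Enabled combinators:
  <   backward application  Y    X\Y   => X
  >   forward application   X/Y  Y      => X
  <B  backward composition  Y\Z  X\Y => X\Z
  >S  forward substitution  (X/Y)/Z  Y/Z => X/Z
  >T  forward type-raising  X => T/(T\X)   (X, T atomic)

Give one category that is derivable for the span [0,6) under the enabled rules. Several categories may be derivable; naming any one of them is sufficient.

S

[0,6] S   >
  [0,5] S/NP   >
    [0,4] (S/NP)/(S\N)   >
      [0,1] "cat" : ((S/NP)/(S\N))/S
      [1,4] S   <
        [1,2] "clearly" : S\NP
        [2,4] S\(S\NP)   <
          [2,3] "that" : S
          [3,4] "ate" : (S\(S\NP))\S
    [4,5] "map" : S\N
  [5,6] "quickly" : NP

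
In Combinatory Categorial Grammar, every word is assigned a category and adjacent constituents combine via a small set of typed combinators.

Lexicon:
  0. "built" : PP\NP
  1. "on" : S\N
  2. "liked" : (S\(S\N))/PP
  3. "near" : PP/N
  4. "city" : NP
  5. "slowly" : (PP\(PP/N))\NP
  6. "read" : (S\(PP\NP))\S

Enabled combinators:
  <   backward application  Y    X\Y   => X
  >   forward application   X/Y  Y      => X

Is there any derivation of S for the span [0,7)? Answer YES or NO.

[0,7] S   <
  [0,1] "built" : PP\NP
  [1,7] S\(PP\NP)   <
    [1,6] S   <
      [1,2] "on" : S\N
      [2,6] S\(S\N)   >
        [2,3] "liked" : (S\(S\N))/PP
        [3,6] PP   <
          [3,4] "near" : PP/N
          [4,6] PP\(PP/N)   <
            [4,5] "city" : NP
            [5,6] "slowly" : (PP\(PP/N))\NP
    [6,7] "read" : (S\(PP\NP))\S

YES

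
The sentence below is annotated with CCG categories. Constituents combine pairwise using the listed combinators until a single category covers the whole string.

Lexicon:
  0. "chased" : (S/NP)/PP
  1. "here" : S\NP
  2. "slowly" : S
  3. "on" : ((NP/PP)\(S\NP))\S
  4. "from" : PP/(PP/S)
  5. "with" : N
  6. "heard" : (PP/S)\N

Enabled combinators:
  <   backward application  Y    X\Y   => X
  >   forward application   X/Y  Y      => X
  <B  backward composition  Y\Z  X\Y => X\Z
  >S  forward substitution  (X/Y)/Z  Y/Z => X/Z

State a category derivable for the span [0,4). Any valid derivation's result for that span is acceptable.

[0,7] S   >
  [0,4] S/PP   >S
    [0,1] "chased" : (S/NP)/PP
    [1,4] NP/PP   <
      [1,2] "here" : S\NP
      [2,4] (NP/PP)\(S\NP)   <
        [2,3] "slowly" : S
        [3,4] "on" : ((NP/PP)\(S\NP))\S
  [4,7] PP   >
    [4,5] "from" : PP/(PP/S)
    [5,7] PP/S   <
      [5,6] "with" : N
      [6,7] "heard" : (PP/S)\N

S/PP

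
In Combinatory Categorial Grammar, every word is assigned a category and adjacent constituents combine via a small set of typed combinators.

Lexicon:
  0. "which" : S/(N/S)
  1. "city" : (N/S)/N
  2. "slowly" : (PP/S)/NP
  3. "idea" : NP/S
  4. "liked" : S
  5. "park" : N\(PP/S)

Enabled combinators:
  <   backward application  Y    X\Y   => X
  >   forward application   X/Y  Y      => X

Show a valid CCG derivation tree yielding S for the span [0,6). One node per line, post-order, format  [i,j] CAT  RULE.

[0,1] S/(N/S)  lex  "which"
[1,2] (N/S)/N  lex  "city"
[2,3] (PP/S)/NP  lex  "slowly"
[3,4] NP/S  lex  "idea"
[4,5] S  lex  "liked"
[3,5] NP  >  k=4
[2,5] PP/S  >  k=3
[5,6] N\(PP/S)  lex  "park"
[2,6] N  <  k=5
[1,6] N/S  >  k=2
[0,6] S  >  k=1

[0,6] S   >
  [0,1] "which" : S/(N/S)
  [1,6] N/S   >
    [1,2] "city" : (N/S)/N
    [2,6] N   <
      [2,5] PP/S   >
        [2,3] "slowly" : (PP/S)/NP
        [3,5] NP   >
          [3,4] "idea" : NP/S
          [4,5] "liked" : S
      [5,6] "park" : N\(PP/S)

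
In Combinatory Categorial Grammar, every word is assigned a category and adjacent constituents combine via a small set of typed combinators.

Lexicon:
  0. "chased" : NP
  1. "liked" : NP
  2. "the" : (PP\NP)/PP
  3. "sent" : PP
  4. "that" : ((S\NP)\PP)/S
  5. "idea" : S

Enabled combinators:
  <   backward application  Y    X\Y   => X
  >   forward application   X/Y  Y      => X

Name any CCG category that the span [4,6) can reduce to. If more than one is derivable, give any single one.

(S\NP)\PP

[0,6] S   <
  [0,1] "chased" : NP
  [1,6] S\NP   <
    [1,4] PP   <
      [1,2] "liked" : NP
      [2,4] PP\NP   >
        [2,3] "the" : (PP\NP)/PP
        [3,4] "sent" : PP
    [4,6] (S\NP)\PP   >
      [4,5] "that" : ((S\NP)\PP)/S
      [5,6] "idea" : S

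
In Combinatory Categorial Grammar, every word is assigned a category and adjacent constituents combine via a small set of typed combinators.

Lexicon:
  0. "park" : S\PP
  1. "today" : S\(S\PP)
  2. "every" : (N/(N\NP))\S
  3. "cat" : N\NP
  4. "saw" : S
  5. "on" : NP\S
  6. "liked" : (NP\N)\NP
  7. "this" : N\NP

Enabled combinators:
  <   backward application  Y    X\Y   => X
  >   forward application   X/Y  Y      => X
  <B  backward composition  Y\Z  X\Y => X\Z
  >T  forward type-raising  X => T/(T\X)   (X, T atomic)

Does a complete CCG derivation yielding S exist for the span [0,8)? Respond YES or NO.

S\PP S\(S\PP) (N/(N\NP))\S N\NP S NP\S (NP\N)\NP N\NP
CKY chart[0,8] = {N, N/(N\N), NP/(NP\N), PP/(PP\N), S/(S\N)}; S ∉ chart

NO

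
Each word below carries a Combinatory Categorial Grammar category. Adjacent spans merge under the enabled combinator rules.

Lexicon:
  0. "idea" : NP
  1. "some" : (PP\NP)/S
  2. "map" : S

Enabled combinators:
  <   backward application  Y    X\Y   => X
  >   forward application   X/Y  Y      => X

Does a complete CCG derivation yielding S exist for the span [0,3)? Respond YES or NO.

NP (PP\NP)/S S
CKY chart[0,3] = {PP}; S ∉ chart

NO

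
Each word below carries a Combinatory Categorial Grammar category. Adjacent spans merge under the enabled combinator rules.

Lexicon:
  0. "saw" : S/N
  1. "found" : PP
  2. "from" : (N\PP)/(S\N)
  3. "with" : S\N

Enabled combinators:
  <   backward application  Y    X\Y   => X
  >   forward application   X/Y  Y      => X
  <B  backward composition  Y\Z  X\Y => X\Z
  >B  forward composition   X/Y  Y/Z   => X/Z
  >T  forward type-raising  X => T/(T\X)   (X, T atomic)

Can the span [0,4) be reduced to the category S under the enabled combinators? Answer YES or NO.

YES

[0,4] S   >
  [0,1] "saw" : S/N
  [1,4] N   >
    [1,2] N/(N\PP)   >T
      [1,2] "found" : PP
    [2,4] N\PP   >
      [2,3] "from" : (N\PP)/(S\N)
      [3,4] "with" : S\N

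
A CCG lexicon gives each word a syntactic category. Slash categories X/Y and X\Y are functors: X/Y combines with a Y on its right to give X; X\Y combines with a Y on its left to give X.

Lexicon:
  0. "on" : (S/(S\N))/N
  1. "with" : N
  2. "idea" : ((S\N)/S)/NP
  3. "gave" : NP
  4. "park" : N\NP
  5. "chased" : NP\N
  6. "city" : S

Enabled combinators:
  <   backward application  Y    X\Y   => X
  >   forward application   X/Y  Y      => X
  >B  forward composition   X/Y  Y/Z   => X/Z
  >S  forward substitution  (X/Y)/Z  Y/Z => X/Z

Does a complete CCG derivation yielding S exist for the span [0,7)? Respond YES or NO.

YES

[0,7] S   >
  [0,2] S/(S\N)   >
    [0,1] "on" : (S/(S\N))/N
    [1,2] "with" : N
  [2,7] S\N   >
    [2,6] (S\N)/S   >
      [2,3] "idea" : ((S\N)/S)/NP
      [3,6] NP   <
        [3,5] N   <
          [3,4] "gave" : NP
          [4,5] "park" : N\NP
        [5,6] "chased" : NP\N
    [6,7] "city" : S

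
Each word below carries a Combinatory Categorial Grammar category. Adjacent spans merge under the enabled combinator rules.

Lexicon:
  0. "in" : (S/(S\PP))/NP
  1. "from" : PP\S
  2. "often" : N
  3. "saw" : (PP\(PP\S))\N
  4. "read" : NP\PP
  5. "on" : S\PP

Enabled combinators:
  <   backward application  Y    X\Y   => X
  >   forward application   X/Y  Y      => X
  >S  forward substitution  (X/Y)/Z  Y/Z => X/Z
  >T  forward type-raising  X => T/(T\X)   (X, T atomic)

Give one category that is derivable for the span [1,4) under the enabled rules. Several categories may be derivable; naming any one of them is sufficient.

PP

[0,6] S   >
  [0,5] S/(S\PP)   >
    [0,1] "in" : (S/(S\PP))/NP
    [1,5] NP   <
      [1,4] PP   <
        [1,2] "from" : PP\S
        [2,4] PP\(PP\S)   <
          [2,3] "often" : N
          [3,4] "saw" : (PP\(PP\S))\N
      [4,5] "read" : NP\PP
  [5,6] "on" : S\PP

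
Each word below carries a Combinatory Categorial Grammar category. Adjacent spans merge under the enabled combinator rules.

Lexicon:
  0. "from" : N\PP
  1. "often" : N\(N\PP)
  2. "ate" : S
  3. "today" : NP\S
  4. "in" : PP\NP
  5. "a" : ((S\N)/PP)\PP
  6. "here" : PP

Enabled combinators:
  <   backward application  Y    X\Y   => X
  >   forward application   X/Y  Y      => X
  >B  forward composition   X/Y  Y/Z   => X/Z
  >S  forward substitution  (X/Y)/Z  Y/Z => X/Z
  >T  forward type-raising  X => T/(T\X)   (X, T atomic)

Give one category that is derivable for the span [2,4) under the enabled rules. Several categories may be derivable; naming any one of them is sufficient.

NP

[0,7] S   <
  [0,2] N   <
    [0,1] "from" : N\PP
    [1,2] "often" : N\(N\PP)
  [2,7] S\N   >
    [2,6] (S\N)/PP   <
      [2,5] PP   <
        [2,4] NP   >
          [2,3] NP/(NP\S)   >T
            [2,3] "ate" : S
          [3,4] "today" : NP\S
        [4,5] "in" : PP\NP
      [5,6] "a" : ((S\N)/PP)\PP
    [6,7] "here" : PP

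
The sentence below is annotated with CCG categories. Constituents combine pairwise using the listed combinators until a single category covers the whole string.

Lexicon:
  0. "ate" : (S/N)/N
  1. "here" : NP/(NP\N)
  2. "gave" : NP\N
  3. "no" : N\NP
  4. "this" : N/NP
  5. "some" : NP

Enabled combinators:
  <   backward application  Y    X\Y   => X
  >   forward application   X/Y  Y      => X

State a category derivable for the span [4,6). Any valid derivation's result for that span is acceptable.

[0,6] S   >
  [0,4] S/N   >
    [0,1] "ate" : (S/N)/N
    [1,4] N   <
      [1,3] NP   >
        [1,2] "here" : NP/(NP\N)
        [2,3] "gave" : NP\N
      [3,4] "no" : N\NP
  [4,6] N   >
    [4,5] "this" : N/NP
    [5,6] "some" : NP

N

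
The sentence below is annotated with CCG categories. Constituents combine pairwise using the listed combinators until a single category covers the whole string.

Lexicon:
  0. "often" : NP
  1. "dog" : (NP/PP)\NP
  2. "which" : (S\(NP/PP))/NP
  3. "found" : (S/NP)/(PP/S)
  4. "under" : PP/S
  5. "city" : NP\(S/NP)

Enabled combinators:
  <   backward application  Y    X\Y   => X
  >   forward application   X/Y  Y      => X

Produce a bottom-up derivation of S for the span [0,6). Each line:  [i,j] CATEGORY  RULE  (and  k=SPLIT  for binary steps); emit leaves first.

[0,1] NP  lex  "often"
[1,2] (NP/PP)\NP  lex  "dog"
[0,2] NP/PP  <  k=1
[2,3] (S\(NP/PP))/NP  lex  "which"
[3,4] (S/NP)/(PP/S)  lex  "found"
[4,5] PP/S  lex  "under"
[3,5] S/NP  >  k=4
[5,6] NP\(S/NP)  lex  "city"
[3,6] NP  <  k=5
[2,6] S\(NP/PP)  >  k=3
[0,6] S  <  k=2

[0,6] S   <
  [0,2] NP/PP   <
    [0,1] "often" : NP
    [1,2] "dog" : (NP/PP)\NP
  [2,6] S\(NP/PP)   >
    [2,3] "which" : (S\(NP/PP))/NP
    [3,6] NP   <
      [3,5] S/NP   >
        [3,4] "found" : (S/NP)/(PP/S)
        [4,5] "under" : PP/S
      [5,6] "city" : NP\(S/NP)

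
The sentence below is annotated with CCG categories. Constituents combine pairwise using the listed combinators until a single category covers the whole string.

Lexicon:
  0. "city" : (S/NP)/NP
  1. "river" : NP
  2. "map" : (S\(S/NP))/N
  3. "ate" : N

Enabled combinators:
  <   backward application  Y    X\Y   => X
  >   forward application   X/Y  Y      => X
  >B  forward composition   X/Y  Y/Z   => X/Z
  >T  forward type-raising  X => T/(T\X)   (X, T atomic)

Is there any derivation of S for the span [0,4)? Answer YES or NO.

[0,4] S   <
  [0,2] S/NP   >
    [0,1] "city" : (S/NP)/NP
    [1,2] "river" : NP
  [2,4] S\(S/NP)   >
    [2,3] "map" : (S\(S/NP))/N
    [3,4] "ate" : N

YES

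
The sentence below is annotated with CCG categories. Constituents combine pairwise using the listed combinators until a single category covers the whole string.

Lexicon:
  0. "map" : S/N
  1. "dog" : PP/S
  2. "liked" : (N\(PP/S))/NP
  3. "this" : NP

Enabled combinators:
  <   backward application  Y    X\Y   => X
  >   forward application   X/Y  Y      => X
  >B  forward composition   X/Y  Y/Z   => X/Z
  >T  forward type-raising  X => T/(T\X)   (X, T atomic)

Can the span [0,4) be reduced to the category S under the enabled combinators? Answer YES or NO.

[0,4] S   >
  [0,1] "map" : S/N
  [1,4] N   <
    [1,2] "dog" : PP/S
    [2,4] N\(PP/S)   >
      [2,3] "liked" : (N\(PP/S))/NP
      [3,4] "this" : NP

YES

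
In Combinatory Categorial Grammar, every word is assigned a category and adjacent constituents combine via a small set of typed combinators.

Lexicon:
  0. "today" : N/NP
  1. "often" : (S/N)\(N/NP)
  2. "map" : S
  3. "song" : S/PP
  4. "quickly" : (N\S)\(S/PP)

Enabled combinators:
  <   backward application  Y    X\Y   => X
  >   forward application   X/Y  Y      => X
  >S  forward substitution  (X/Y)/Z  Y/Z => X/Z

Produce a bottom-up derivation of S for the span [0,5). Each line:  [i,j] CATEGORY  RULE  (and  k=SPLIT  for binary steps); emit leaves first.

[0,5] S   >
  [0,2] S/N   <
    [0,1] "today" : N/NP
    [1,2] "often" : (S/N)\(N/NP)
  [2,5] N   <
    [2,3] "map" : S
    [3,5] N\S   <
      [3,4] "song" : S/PP
      [4,5] "quickly" : (N\S)\(S/PP)

[0,1] N/NP  lex  "today"
[1,2] (S/N)\(N/NP)  lex  "often"
[0,2] S/N  <  k=1
[2,3] S  lex  "map"
[3,4] S/PP  lex  "song"
[4,5] (N\S)\(S/PP)  lex  "quickly"
[3,5] N\S  <  k=4
[2,5] N  <  k=3
[0,5] S  >  k=2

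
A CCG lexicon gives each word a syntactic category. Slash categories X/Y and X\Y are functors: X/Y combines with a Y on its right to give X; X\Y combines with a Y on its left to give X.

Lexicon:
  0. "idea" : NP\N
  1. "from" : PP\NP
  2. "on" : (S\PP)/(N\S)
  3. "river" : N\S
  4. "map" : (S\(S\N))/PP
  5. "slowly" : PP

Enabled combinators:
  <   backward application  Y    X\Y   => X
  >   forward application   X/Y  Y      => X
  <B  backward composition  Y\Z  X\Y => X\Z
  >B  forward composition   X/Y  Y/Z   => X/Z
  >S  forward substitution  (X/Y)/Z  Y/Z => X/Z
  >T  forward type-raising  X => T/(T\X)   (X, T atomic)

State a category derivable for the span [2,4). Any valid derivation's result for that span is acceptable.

[0,6] S   <
  [0,4] S\N   <B
    [0,2] PP\N   <B
      [0,1] "idea" : NP\N
      [1,2] "from" : PP\NP
    [2,4] S\PP   >
      [2,3] "on" : (S\PP)/(N\S)
      [3,4] "river" : N\S
  [4,6] S\(S\N)   >
    [4,5] "map" : (S\(S\N))/PP
    [5,6] "slowly" : PP

S\PP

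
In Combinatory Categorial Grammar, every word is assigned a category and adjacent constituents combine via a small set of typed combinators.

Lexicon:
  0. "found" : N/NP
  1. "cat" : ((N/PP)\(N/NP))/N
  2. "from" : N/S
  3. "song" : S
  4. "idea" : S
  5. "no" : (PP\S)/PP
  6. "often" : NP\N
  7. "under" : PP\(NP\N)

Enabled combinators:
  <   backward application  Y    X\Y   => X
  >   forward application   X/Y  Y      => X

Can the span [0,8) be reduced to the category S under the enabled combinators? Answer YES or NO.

NO

N/NP ((N/PP)\(N/NP))/N N/S S S (PP\S)/PP NP\N PP\(NP\N)
CKY chart[0,8] = {N}; S ∉ chart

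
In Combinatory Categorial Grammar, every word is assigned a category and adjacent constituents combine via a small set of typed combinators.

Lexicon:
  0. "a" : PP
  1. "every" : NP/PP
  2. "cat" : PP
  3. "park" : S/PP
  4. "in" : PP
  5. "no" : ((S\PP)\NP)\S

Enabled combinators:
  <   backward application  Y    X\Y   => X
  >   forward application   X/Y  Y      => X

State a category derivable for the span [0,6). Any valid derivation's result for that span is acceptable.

S

[0,6] S   <
  [0,1] "a" : PP
  [1,6] S\PP   <
    [1,3] NP   >
      [1,2] "every" : NP/PP
      [2,3] "cat" : PP
    [3,6] (S\PP)\NP   <
      [3,5] S   >
        [3,4] "park" : S/PP
        [4,5] "in" : PP
      [5,6] "no" : ((S\PP)\NP)\S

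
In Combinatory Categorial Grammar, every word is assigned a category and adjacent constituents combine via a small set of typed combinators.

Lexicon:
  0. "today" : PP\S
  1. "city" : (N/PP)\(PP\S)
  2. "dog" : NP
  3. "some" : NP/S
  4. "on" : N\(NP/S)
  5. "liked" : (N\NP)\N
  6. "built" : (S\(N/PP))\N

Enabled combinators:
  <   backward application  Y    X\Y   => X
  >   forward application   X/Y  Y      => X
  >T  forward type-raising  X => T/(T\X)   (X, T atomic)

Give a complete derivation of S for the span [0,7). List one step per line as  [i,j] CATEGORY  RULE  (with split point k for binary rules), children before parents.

[0,7] S   <
  [0,2] N/PP   <
    [0,1] "today" : PP\S
    [1,2] "city" : (N/PP)\(PP\S)
  [2,7] S\(N/PP)   <
    [2,6] N   <
      [2,3] "dog" : NP
      [3,6] N\NP   <
        [3,5] N   <
          [3,4] "some" : NP/S
          [4,5] "on" : N\(NP/S)
        [5,6] "liked" : (N\NP)\N
    [6,7] "built" : (S\(N/PP))\N

[0,1] PP\S  lex  "today"
[1,2] (N/PP)\(PP\S)  lex  "city"
[0,2] N/PP  <  k=1
[2,3] NP  lex  "dog"
[3,4] NP/S  lex  "some"
[4,5] N\(NP/S)  lex  "on"
[3,5] N  <  k=4
[5,6] (N\NP)\N  lex  "liked"
[3,6] N\NP  <  k=5
[2,6] N  <  k=3
[6,7] (S\(N/PP))\N  lex  "built"
[2,7] S\(N/PP)  <  k=6
[0,7] S  <  k=2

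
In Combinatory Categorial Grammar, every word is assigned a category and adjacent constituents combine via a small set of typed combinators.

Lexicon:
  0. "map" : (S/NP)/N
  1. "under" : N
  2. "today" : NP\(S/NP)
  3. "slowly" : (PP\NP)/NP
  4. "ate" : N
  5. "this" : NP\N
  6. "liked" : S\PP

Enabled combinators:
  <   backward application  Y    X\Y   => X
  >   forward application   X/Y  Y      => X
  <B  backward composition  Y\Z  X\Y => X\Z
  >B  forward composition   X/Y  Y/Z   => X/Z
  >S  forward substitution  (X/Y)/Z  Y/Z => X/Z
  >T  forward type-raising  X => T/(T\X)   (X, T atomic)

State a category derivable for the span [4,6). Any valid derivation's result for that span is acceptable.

[0,7] S   <
  [0,6] PP   <
    [0,3] NP   <
      [0,2] S/NP   >
        [0,1] "map" : (S/NP)/N
        [1,2] "under" : N
      [2,3] "today" : NP\(S/NP)
    [3,6] PP\NP   >
      [3,4] "slowly" : (PP\NP)/NP
      [4,6] NP   <
        [4,5] "ate" : N
        [5,6] "this" : NP\N
  [6,7] "liked" : S\PP

NP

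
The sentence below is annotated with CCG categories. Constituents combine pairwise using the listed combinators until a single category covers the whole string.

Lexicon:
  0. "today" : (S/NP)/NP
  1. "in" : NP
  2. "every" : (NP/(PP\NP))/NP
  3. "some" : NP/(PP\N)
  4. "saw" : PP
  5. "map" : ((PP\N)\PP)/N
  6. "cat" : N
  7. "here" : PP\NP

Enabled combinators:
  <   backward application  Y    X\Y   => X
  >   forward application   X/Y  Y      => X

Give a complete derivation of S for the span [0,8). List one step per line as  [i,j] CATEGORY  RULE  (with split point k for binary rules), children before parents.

[0,8] S   >
  [0,2] S/NP   >
    [0,1] "today" : (S/NP)/NP
    [1,2] "in" : NP
  [2,8] NP   >
    [2,7] NP/(PP\NP)   >
      [2,3] "every" : (NP/(PP\NP))/NP
      [3,7] NP   >
        [3,4] "some" : NP/(PP\N)
        [4,7] PP\N   <
          [4,5] "saw" : PP
          [5,7] (PP\N)\PP   >
            [5,6] "map" : ((PP\N)\PP)/N
            [6,7] "cat" : N
    [7,8] "here" : PP\NP

[0,1] (S/NP)/NP  lex  "today"
[1,2] NP  lex  "in"
[0,2] S/NP  >  k=1
[2,3] (NP/(PP\NP))/NP  lex  "every"
[3,4] NP/(PP\N)  lex  "some"
[4,5] PP  lex  "saw"
[5,6] ((PP\N)\PP)/N  lex  "map"
[6,7] N  lex  "cat"
[5,7] (PP\N)\PP  >  k=6
[4,7] PP\N  <  k=5
[3,7] NP  >  k=4
[2,7] NP/(PP\NP)  >  k=3
[7,8] PP\NP  lex  "here"
[2,8] NP  >  k=7
[0,8] S  >  k=2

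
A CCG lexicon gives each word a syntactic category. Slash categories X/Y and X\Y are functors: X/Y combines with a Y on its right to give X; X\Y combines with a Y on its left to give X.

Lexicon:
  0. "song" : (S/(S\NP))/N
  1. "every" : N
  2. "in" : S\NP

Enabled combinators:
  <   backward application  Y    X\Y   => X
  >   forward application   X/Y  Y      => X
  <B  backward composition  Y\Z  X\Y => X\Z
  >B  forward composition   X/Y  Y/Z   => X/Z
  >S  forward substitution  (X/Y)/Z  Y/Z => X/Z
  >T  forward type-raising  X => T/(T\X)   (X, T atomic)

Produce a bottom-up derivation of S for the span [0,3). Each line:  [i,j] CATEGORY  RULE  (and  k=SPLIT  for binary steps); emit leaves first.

[0,1] (S/(S\NP))/N  lex  "song"
[1,2] N  lex  "every"
[0,2] S/(S\NP)  >  k=1
[2,3] S\NP  lex  "in"
[0,3] S  >  k=2

[0,3] S   >
  [0,2] S/(S\NP)   >
    [0,1] "song" : (S/(S\NP))/N
    [1,2] "every" : N
  [2,3] "in" : S\NP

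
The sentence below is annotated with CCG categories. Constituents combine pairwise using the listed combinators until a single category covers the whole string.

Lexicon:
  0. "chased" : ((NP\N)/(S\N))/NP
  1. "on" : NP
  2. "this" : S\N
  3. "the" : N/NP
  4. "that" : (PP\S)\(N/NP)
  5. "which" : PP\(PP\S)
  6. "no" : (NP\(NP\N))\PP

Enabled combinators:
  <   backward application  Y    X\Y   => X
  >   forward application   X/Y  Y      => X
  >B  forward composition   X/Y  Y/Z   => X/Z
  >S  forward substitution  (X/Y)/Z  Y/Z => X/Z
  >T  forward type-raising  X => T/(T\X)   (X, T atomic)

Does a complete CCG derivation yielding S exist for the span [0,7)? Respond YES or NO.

((NP\N)/(S\N))/NP NP S\N N/NP (PP\S)\(N/NP) PP\(PP\S) (NP\(NP\N))\PP
CKY chart[0,7] = {N/(N\NP), NP, NP/(NP\NP), PP/(PP\NP), S/(S\NP)}; S ∉ chart

NO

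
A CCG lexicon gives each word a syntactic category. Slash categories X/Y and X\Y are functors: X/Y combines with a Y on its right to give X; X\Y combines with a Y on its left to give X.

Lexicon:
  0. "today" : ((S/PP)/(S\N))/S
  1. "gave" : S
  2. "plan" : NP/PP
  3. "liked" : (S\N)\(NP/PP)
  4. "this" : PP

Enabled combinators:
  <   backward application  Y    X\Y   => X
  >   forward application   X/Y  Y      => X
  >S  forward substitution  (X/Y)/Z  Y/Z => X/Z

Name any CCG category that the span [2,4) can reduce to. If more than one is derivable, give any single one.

[0,5] S   >
  [0,4] S/PP   >
    [0,2] (S/PP)/(S\N)   >
      [0,1] "today" : ((S/PP)/(S\N))/S
      [1,2] "gave" : S
    [2,4] S\N   <
      [2,3] "plan" : NP/PP
      [3,4] "liked" : (S\N)\(NP/PP)
  [4,5] "this" : PP

S\N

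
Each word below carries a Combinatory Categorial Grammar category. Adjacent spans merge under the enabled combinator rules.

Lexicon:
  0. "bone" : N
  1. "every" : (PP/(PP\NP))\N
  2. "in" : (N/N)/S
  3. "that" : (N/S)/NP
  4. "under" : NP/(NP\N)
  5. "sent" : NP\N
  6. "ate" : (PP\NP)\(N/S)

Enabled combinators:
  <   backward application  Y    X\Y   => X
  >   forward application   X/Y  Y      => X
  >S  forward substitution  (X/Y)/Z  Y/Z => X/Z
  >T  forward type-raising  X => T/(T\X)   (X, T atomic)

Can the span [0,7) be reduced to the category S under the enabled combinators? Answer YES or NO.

NO

N (PP/(PP\NP))\N (N/N)/S (N/S)/NP NP/(NP\N) NP\N (PP\NP)\(N/S)
CKY chart[0,7] = {N/(N\PP), NP/(NP\PP), PP, PP/(PP\PP), S/(S\PP)}; S ∉ chart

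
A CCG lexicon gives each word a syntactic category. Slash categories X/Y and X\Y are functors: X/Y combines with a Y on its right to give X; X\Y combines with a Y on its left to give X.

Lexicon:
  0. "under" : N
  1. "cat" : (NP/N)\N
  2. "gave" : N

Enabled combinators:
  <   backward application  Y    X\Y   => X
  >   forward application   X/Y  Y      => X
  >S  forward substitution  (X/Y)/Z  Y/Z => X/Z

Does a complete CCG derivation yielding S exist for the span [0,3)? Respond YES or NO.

N (NP/N)\N N
CKY chart[0,3] = {NP}; S ∉ chart

NO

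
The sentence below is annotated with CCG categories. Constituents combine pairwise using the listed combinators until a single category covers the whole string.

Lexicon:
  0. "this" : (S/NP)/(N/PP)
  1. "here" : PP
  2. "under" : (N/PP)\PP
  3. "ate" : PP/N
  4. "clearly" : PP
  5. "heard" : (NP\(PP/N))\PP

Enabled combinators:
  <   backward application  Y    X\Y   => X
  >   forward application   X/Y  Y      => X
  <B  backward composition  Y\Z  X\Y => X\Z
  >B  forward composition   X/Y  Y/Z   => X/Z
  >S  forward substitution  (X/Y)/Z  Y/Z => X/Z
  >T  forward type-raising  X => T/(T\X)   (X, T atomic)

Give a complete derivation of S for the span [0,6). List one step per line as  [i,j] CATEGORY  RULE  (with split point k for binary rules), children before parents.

[0,6] S   >
  [0,3] S/NP   >
    [0,1] "this" : (S/NP)/(N/PP)
    [1,3] N/PP   <
      [1,2] "here" : PP
      [2,3] "under" : (N/PP)\PP
  [3,6] NP   <
    [3,4] "ate" : PP/N
    [4,6] NP\(PP/N)   <
      [4,5] "clearly" : PP
      [5,6] "heard" : (NP\(PP/N))\PP

[0,1] (S/NP)/(N/PP)  lex  "this"
[1,2] PP  lex  "here"
[2,3] (N/PP)\PP  lex  "under"
[1,3] N/PP  <  k=2
[0,3] S/NP  >  k=1
[3,4] PP/N  lex  "ate"
[4,5] PP  lex  "clearly"
[5,6] (NP\(PP/N))\PP  lex  "heard"
[4,6] NP\(PP/N)  <  k=5
[3,6] NP  <  k=4
[0,6] S  >  k=3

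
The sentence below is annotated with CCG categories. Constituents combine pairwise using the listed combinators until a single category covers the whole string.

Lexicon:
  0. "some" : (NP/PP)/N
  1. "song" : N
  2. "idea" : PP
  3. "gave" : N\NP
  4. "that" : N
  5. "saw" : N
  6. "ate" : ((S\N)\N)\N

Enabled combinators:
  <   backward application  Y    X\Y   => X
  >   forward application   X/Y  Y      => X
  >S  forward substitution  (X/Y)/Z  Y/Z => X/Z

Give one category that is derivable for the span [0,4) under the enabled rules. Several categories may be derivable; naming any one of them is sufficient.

N

[0,7] S   <
  [0,4] N   <
    [0,3] NP   >
      [0,2] NP/PP   >
        [0,1] "some" : (NP/PP)/N
        [1,2] "song" : N
      [2,3] "idea" : PP
    [3,4] "gave" : N\NP
  [4,7] S\N   <
    [4,5] "that" : N
    [5,7] (S\N)\N   <
      [5,6] "saw" : N
      [6,7] "ate" : ((S\N)\N)\N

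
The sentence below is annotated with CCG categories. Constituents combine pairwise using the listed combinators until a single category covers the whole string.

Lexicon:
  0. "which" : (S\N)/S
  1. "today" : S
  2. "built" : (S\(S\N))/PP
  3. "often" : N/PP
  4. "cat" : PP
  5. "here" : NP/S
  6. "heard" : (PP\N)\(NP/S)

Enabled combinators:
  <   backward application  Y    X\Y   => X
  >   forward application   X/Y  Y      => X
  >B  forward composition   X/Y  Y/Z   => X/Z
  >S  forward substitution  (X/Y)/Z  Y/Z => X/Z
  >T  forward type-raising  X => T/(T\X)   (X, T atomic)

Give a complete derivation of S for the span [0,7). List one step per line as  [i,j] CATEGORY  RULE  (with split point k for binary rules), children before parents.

[0,7] S   <
  [0,2] S\N   >
    [0,1] "which" : (S\N)/S
    [1,2] "today" : S
  [2,7] S\(S\N)   >
    [2,3] "built" : (S\(S\N))/PP
    [3,7] PP   <
      [3,5] N   >
        [3,4] "often" : N/PP
        [4,5] "cat" : PP
      [5,7] PP\N   <
        [5,6] "here" : NP/S
        [6,7] "heard" : (PP\N)\(NP/S)

[0,1] (S\N)/S  lex  "which"
[1,2] S  lex  "today"
[0,2] S\N  >  k=1
[2,3] (S\(S\N))/PP  lex  "built"
[3,4] N/PP  lex  "often"
[4,5] PP  lex  "cat"
[3,5] N  >  k=4
[5,6] NP/S  lex  "here"
[6,7] (PP\N)\(NP/S)  lex  "heard"
[5,7] PP\N  <  k=6
[3,7] PP  <  k=5
[2,7] S\(S\N)  >  k=3
[0,7] S  <  k=2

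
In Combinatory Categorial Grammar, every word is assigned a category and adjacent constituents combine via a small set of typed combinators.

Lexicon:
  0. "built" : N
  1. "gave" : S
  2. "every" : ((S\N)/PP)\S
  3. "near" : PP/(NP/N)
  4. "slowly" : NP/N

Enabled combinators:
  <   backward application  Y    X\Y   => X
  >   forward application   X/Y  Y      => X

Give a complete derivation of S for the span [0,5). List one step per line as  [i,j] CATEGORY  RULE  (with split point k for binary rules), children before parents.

[0,1] N  lex  "built"
[1,2] S  lex  "gave"
[2,3] ((S\N)/PP)\S  lex  "every"
[1,3] (S\N)/PP  <  k=2
[3,4] PP/(NP/N)  lex  "near"
[4,5] NP/N  lex  "slowly"
[3,5] PP  >  k=4
[1,5] S\N  >  k=3
[0,5] S  <  k=1

[0,5] S   <
  [0,1] "built" : N
  [1,5] S\N   >
    [1,3] (S\N)/PP   <
      [1,2] "gave" : S
      [2,3] "every" : ((S\N)/PP)\S
    [3,5] PP   >
      [3,4] "near" : PP/(NP/N)
      [4,5] "slowly" : NP/N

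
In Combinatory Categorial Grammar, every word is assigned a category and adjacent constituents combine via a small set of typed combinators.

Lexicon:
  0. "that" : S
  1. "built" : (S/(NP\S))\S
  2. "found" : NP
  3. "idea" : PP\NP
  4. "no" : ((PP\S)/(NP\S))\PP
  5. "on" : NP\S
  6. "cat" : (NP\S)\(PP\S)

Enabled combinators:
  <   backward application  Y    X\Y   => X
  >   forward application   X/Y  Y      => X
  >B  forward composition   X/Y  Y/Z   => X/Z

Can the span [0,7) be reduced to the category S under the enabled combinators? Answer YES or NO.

[0,7] S   >
  [0,2] S/(NP\S)   <
    [0,1] "that" : S
    [1,2] "built" : (S/(NP\S))\S
  [2,7] NP\S   <
    [2,6] PP\S   >
      [2,5] (PP\S)/(NP\S)   <
        [2,4] PP   <
          [2,3] "found" : NP
          [3,4] "idea" : PP\NP
        [4,5] "no" : ((PP\S)/(NP\S))\PP
      [5,6] "on" : NP\S
    [6,7] "cat" : (NP\S)\(PP\S)

YES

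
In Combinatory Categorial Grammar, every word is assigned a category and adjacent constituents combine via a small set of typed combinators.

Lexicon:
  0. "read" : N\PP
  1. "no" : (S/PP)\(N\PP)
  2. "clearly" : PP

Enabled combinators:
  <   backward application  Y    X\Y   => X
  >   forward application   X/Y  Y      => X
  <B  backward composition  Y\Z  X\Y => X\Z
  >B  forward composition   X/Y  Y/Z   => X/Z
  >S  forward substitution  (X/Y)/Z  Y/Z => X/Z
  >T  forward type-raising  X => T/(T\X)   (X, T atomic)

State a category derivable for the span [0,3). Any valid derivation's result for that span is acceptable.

[0,3] S   >
  [0,2] S/PP   <
    [0,1] "read" : N\PP
    [1,2] "no" : (S/PP)\(N\PP)
  [2,3] "clearly" : PP

S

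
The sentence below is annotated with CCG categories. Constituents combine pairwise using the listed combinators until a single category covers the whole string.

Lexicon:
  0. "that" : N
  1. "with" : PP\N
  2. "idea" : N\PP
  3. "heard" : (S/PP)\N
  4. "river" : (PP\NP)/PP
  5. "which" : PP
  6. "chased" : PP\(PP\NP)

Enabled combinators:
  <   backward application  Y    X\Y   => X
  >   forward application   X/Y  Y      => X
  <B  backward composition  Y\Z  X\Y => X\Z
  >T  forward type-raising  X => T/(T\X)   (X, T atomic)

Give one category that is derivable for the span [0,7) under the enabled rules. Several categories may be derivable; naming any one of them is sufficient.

S

[0,7] S   >
  [0,4] S/PP   <
    [0,3] N   <
      [0,2] PP   <
        [0,1] "that" : N
        [1,2] "with" : PP\N
      [2,3] "idea" : N\PP
    [3,4] "heard" : (S/PP)\N
  [4,7] PP   <
    [4,6] PP\NP   >
      [4,5] "river" : (PP\NP)/PP
      [5,6] "which" : PP
    [6,7] "chased" : PP\(PP\NP)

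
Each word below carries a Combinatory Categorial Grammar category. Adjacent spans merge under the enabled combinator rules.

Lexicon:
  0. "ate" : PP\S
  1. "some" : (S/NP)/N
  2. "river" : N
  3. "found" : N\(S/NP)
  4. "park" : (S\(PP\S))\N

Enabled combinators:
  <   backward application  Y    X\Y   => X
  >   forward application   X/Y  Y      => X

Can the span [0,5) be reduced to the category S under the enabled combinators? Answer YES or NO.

[0,5] S   <
  [0,1] "ate" : PP\S
  [1,5] S\(PP\S)   <
    [1,4] N   <
      [1,3] S/NP   >
        [1,2] "some" : (S/NP)/N
        [2,3] "river" : N
      [3,4] "found" : N\(S/NP)
    [4,5] "park" : (S\(PP\S))\N

YES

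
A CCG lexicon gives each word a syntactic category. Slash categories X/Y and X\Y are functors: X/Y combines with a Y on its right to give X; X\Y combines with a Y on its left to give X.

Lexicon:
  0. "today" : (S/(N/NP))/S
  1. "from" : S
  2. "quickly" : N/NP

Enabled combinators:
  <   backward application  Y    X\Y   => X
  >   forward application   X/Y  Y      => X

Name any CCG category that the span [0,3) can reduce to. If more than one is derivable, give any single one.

S

[0,3] S   >
  [0,2] S/(N/NP)   >
    [0,1] "today" : (S/(N/NP))/S
    [1,2] "from" : S
  [2,3] "quickly" : N/NP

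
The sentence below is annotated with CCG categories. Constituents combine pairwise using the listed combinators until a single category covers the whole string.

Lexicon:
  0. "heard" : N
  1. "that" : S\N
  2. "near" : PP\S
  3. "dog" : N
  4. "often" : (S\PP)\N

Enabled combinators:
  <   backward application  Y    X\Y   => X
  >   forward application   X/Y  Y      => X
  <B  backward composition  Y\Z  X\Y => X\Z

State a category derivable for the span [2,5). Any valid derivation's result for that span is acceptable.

S\S

[0,5] S   <
  [0,1] "heard" : N
  [1,5] S\N   <B
    [1,2] "that" : S\N
    [2,5] S\S   <B
      [2,3] "near" : PP\S
      [3,5] S\PP   <
        [3,4] "dog" : N
        [4,5] "often" : (S\PP)\N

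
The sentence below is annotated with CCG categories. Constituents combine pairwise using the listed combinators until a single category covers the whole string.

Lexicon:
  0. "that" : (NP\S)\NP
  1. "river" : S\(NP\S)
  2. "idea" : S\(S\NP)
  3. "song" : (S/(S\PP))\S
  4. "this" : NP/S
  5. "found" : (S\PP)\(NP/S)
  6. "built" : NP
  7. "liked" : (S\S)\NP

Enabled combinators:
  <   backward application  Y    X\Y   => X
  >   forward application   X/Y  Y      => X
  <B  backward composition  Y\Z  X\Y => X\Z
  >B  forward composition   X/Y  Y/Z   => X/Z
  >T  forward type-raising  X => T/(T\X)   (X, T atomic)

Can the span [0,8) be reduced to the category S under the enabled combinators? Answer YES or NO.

YES

[0,8] S   >
  [0,4] S/(S\PP)   <
    [0,3] S   <
      [0,2] S\NP   <B
        [0,1] "that" : (NP\S)\NP
        [1,2] "river" : S\(NP\S)
      [2,3] "idea" : S\(S\NP)
    [3,4] "song" : (S/(S\PP))\S
  [4,8] S\PP   <B
    [4,6] S\PP   <
      [4,5] "this" : NP/S
      [5,6] "found" : (S\PP)\(NP/S)
    [6,8] S\S   <
      [6,7] "built" : NP
      [7,8] "liked" : (S\S)\NP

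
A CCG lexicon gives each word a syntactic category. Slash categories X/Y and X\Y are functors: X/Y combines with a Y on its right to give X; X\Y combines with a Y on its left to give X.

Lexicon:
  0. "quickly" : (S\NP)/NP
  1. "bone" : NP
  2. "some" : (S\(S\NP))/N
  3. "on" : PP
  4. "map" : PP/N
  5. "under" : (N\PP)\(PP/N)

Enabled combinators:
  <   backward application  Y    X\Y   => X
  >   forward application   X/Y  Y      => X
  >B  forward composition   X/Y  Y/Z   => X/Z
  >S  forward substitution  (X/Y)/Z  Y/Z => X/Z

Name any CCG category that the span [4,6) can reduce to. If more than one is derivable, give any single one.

[0,6] S   <
  [0,2] S\NP   >
    [0,1] "quickly" : (S\NP)/NP
    [1,2] "bone" : NP
  [2,6] S\(S\NP)   >
    [2,3] "some" : (S\(S\NP))/N
    [3,6] N   <
      [3,4] "on" : PP
      [4,6] N\PP   <
        [4,5] "map" : PP/N
        [5,6] "under" : (N\PP)\(PP/N)

N\PP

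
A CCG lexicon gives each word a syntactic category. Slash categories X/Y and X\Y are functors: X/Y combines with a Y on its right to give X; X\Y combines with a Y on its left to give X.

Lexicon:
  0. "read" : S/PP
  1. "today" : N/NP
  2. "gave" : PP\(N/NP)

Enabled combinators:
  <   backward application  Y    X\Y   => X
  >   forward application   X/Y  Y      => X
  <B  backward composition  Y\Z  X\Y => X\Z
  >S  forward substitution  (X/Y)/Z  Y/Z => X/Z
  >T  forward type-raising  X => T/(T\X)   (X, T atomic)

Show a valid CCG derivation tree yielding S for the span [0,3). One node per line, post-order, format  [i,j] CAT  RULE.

[0,3] S   >
  [0,1] "read" : S/PP
  [1,3] PP   <
    [1,2] "today" : N/NP
    [2,3] "gave" : PP\(N/NP)

[0,1] S/PP  lex  "read"
[1,2] N/NP  lex  "today"
[2,3] PP\(N/NP)  lex  "gave"
[1,3] PP  <  k=2
[0,3] S  >  k=1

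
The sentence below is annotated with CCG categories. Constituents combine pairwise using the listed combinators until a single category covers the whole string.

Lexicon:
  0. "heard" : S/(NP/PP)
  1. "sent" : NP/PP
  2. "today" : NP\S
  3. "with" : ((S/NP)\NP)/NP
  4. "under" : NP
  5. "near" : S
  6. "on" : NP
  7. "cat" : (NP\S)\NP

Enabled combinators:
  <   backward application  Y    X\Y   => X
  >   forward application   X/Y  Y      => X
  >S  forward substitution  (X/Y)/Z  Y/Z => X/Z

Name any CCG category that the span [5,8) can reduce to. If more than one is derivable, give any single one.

[0,8] S   >
  [0,5] S/NP   <
    [0,3] NP   <
      [0,2] S   >
        [0,1] "heard" : S/(NP/PP)
        [1,2] "sent" : NP/PP
      [2,3] "today" : NP\S
    [3,5] (S/NP)\NP   >
      [3,4] "with" : ((S/NP)\NP)/NP
      [4,5] "under" : NP
  [5,8] NP   <
    [5,6] "near" : S
    [6,8] NP\S   <
      [6,7] "on" : NP
      [7,8] "cat" : (NP\S)\NP

NP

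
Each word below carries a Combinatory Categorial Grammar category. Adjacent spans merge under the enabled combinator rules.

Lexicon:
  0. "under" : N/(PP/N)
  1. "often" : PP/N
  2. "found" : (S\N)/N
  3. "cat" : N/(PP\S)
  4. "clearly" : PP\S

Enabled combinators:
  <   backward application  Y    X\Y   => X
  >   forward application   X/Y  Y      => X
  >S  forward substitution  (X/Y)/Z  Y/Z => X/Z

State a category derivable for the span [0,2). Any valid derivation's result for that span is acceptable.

N

[0,5] S   <
  [0,2] N   >
    [0,1] "under" : N/(PP/N)
    [1,2] "often" : PP/N
  [2,5] S\N   >
    [2,3] "found" : (S\N)/N
    [3,5] N   >
      [3,4] "cat" : N/(PP\S)
      [4,5] "clearly" : PP\S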